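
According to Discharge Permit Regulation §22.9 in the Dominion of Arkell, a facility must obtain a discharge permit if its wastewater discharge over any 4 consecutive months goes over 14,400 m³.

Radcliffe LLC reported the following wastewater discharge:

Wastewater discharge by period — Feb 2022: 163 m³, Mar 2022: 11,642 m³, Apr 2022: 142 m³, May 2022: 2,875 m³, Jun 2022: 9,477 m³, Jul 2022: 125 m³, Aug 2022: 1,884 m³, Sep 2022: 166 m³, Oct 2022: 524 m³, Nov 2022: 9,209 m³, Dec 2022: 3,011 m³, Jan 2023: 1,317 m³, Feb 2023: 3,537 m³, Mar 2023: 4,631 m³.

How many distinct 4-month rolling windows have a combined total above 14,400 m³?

Feb 2022–May 2022: 163 m³ + 11,642 m³ + 142 m³ + 2,875 m³ = 14,822 m³ (over)
Mar 2022–Jun 2022: 11,642 m³ + 142 m³ + 2,875 m³ + 9,477 m³ = 24,136 m³ (over)
Apr 2022–Jul 2022: 142 m³ + 2,875 m³ + 9,477 m³ + 125 m³ = 12,619 m³ (under)
May 2022–Aug 2022: 2,875 m³ + 9,477 m³ + 125 m³ + 1,884 m³ = 14,361 m³ (under)
Jun 2022–Sep 2022: 9,477 m³ + 125 m³ + 1,884 m³ + 166 m³ = 11,652 m³ (under)
Jul 2022–Oct 2022: 125 m³ + 1,884 m³ + 166 m³ + 524 m³ = 2,699 m³ (under)
Aug 2022–Nov 2022: 1,884 m³ + 166 m³ + 524 m³ + 9,209 m³ = 11,783 m³ (under)
Sep 2022–Dec 2022: 166 m³ + 524 m³ + 9,209 m³ + 3,011 m³ = 12,910 m³ (under)
Oct 2022–Jan 2023: 524 m³ + 9,209 m³ + 3,011 m³ + 1,317 m³ = 14,061 m³ (under)
Nov 2022–Feb 2023: 9,209 m³ + 3,011 m³ + 1,317 m³ + 3,537 m³ = 17,074 m³ (over)
Dec 2022–Mar 2023: 3,011 m³ + 1,317 m³ + 3,537 m³ + 4,631 m³ = 12,496 m³ (under)
3 windows exceed the threshold.

3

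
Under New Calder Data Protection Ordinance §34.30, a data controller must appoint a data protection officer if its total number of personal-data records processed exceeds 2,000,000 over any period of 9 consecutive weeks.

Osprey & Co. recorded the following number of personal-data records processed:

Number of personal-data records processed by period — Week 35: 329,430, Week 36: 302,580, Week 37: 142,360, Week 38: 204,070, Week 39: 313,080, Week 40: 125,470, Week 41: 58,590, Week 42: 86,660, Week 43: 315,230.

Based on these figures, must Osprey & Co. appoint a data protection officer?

Total number of personal-data records processed: 329,430 + 302,580 + 142,360 + 204,070 + 313,080 + 125,470 + 58,590 + 86,660 + 315,230 = 1,877,470.
1,877,470 ≤ 2,000,000, so the threshold is not exceeded.

No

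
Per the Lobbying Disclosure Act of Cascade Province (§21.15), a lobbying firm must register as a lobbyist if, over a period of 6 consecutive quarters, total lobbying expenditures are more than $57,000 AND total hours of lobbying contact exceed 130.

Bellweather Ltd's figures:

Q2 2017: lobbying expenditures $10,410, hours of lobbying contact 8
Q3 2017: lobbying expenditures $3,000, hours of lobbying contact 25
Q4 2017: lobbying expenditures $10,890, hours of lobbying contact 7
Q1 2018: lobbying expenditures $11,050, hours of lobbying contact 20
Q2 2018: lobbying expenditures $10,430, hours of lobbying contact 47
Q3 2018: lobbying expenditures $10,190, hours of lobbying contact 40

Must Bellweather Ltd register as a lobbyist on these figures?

No

Total lobbying expenditures: $10,410 + $3,000 + $10,890 + $11,050 + $10,430 + $10,190 = $55,970 (≤ $57,000).
Total hours of lobbying contact: 8 + 25 + 7 + 20 + 47 + 40 = 147 (> 130).
The test is 'and': the rule requires both, and at least one is not exceeded.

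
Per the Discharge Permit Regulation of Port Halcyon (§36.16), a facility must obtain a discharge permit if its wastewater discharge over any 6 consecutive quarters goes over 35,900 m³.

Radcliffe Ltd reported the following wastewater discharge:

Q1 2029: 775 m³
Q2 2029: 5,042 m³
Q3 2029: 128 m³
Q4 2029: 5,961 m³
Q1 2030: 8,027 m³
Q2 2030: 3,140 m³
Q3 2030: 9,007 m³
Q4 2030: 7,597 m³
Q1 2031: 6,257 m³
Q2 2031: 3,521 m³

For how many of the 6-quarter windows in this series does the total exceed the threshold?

Q1 2029–Q2 2030: 775 m³ + 5,042 m³ + 128 m³ + 5,961 m³ + 8,027 m³ + 3,140 m³ = 23,073 m³ (under)
Q2 2029–Q3 2030: 5,042 m³ + 128 m³ + 5,961 m³ + 8,027 m³ + 3,140 m³ + 9,007 m³ = 31,305 m³ (under)
Q3 2029–Q4 2030: 128 m³ + 5,961 m³ + 8,027 m³ + 3,140 m³ + 9,007 m³ + 7,597 m³ = 33,860 m³ (under)
Q4 2029–Q1 2031: 5,961 m³ + 8,027 m³ + 3,140 m³ + 9,007 m³ + 7,597 m³ + 6,257 m³ = 39,989 m³ (over)
Q1 2030–Q2 2031: 8,027 m³ + 3,140 m³ + 9,007 m³ + 7,597 m³ + 6,257 m³ + 3,521 m³ = 37,549 m³ (over)
2 windows exceed the threshold.

2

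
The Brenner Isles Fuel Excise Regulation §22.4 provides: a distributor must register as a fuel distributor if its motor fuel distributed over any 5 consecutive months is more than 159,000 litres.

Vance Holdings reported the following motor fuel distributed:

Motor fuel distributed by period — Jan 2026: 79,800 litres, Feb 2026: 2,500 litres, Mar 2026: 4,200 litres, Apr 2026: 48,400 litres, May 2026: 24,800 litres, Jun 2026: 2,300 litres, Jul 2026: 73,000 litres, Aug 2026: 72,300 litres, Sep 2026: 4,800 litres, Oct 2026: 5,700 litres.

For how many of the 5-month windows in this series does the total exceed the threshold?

3

Jan 2026–May 2026: 79,800 litres + 2,500 litres + 4,200 litres + 48,400 litres + 24,800 litres = 159,700 litres (over)
Feb 2026–Jun 2026: 2,500 litres + 4,200 litres + 48,400 litres + 24,800 litres + 2,300 litres = 82,200 litres (under)
Mar 2026–Jul 2026: 4,200 litres + 48,400 litres + 24,800 litres + 2,300 litres + 73,000 litres = 152,700 litres (under)
Apr 2026–Aug 2026: 48,400 litres + 24,800 litres + 2,300 litres + 73,000 litres + 72,300 litres = 220,800 litres (over)
May 2026–Sep 2026: 24,800 litres + 2,300 litres + 73,000 litres + 72,300 litres + 4,800 litres = 177,200 litres (over)
Jun 2026–Oct 2026: 2,300 litres + 73,000 litres + 72,300 litres + 4,800 litres + 5,700 litres = 158,100 litres (under)
3 windows exceed the threshold.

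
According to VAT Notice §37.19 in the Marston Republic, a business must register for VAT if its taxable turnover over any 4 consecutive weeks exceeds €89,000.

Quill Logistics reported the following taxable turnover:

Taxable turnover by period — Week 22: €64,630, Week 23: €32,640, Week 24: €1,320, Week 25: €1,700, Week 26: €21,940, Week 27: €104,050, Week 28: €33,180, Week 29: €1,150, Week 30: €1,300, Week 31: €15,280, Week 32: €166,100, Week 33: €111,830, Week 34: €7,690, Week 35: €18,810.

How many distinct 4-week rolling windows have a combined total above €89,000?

Week 22–Week 25: €64,630 + €32,640 + €1,320 + €1,700 = €100,290 (over)
Week 23–Week 26: €32,640 + €1,320 + €1,700 + €21,940 = €57,600 (under)
Week 24–Week 27: €1,320 + €1,700 + €21,940 + €104,050 = €129,010 (over)
Week 25–Week 28: €1,700 + €21,940 + €104,050 + €33,180 = €160,870 (over)
Week 26–Week 29: €21,940 + €104,050 + €33,180 + €1,150 = €160,320 (over)
Week 27–Week 30: €104,050 + €33,180 + €1,150 + €1,300 = €139,680 (over)
Week 28–Week 31: €33,180 + €1,150 + €1,300 + €15,280 = €50,910 (under)
Week 29–Week 32: €1,150 + €1,300 + €15,280 + €166,100 = €183,830 (over)
Week 30–Week 33: €1,300 + €15,280 + €166,100 + €111,830 = €294,510 (over)
Week 31–Week 34: €15,280 + €166,100 + €111,830 + €7,690 = €300,900 (over)
Week 32–Week 35: €166,100 + €111,830 + €7,690 + €18,810 = €304,430 (over)
9 windows exceed the threshold.

9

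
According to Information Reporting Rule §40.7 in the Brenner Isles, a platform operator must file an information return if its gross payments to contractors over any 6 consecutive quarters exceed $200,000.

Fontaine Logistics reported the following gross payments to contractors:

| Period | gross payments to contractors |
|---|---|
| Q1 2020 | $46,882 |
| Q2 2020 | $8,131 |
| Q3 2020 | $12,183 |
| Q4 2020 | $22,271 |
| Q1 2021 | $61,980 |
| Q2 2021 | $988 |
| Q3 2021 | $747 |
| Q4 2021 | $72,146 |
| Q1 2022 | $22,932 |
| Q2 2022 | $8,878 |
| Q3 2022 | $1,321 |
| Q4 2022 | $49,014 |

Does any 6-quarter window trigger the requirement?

No

Q1 2020–Q2 2021: $46,882 + $8,131 + $12,183 + $22,271 + $61,980 + $988 = $152,435 (under)
Q2 2020–Q3 2021: $8,131 + $12,183 + $22,271 + $61,980 + $988 + $747 = $106,300 (under)
Q3 2020–Q4 2021: $12,183 + $22,271 + $61,980 + $988 + $747 + $72,146 = $170,315 (under)
Q4 2020–Q1 2022: $22,271 + $61,980 + $988 + $747 + $72,146 + $22,932 = $181,064 (under)
Q1 2021–Q2 2022: $61,980 + $988 + $747 + $72,146 + $22,932 + $8,878 = $167,671 (under)
Q2 2021–Q3 2022: $988 + $747 + $72,146 + $22,932 + $8,878 + $1,321 = $107,012 (under)
Q3 2021–Q4 2022: $747 + $72,146 + $22,932 + $8,878 + $1,321 + $49,014 = $155,038 (under)
No window exceeds $200,000.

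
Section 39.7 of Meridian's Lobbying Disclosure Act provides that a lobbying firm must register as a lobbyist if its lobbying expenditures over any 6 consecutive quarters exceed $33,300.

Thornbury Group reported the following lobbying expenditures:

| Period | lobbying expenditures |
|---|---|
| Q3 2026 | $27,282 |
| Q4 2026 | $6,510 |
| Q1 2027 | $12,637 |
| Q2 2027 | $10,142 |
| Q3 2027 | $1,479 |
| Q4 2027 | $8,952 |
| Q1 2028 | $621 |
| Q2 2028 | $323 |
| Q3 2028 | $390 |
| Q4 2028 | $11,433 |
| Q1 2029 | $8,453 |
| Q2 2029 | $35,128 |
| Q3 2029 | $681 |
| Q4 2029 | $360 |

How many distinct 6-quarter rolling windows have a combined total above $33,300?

6

Q3 2026–Q4 2027: $27,282 + $6,510 + $12,637 + $10,142 + $1,479 + $8,952 = $67,002 (over)
Q4 2026–Q1 2028: $6,510 + $12,637 + $10,142 + $1,479 + $8,952 + $621 = $40,341 (over)
Q1 2027–Q2 2028: $12,637 + $10,142 + $1,479 + $8,952 + $621 + $323 = $34,154 (over)
Q2 2027–Q3 2028: $10,142 + $1,479 + $8,952 + $621 + $323 + $390 = $21,907 (under)
Q3 2027–Q4 2028: $1,479 + $8,952 + $621 + $323 + $390 + $11,433 = $23,198 (under)
Q4 2027–Q1 2029: $8,952 + $621 + $323 + $390 + $11,433 + $8,453 = $30,172 (under)
Q1 2028–Q2 2029: $621 + $323 + $390 + $11,433 + $8,453 + $35,128 = $56,348 (over)
Q2 2028–Q3 2029: $323 + $390 + $11,433 + $8,453 + $35,128 + $681 = $56,408 (over)
Q3 2028–Q4 2029: $390 + $11,433 + $8,453 + $35,128 + $681 + $360 = $56,445 (over)
6 windows exceed the threshold.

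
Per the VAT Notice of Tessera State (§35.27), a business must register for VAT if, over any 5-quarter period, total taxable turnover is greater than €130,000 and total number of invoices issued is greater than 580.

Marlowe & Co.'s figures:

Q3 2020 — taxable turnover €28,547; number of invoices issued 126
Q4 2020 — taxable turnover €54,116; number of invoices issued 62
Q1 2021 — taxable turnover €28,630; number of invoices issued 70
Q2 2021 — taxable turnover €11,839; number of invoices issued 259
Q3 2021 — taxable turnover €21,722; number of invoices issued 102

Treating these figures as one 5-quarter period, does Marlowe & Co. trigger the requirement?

Yes

Total taxable turnover: €28,547 + €54,116 + €28,630 + €11,839 + €21,722 = €144,854 (> €130,000).
Total number of invoices issued: 126 + 62 + 70 + 259 + 102 = 619 (> 580).
The test is 'and': both thresholds are exceeded.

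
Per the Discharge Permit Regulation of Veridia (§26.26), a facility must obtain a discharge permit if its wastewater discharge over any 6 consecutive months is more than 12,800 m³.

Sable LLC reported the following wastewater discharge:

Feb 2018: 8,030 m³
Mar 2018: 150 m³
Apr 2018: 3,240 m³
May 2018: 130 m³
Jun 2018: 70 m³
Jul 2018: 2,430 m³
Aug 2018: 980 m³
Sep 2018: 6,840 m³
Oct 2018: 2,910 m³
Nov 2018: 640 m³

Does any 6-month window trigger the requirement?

Yes

Feb 2018–Jul 2018: 8,030 m³ + 150 m³ + 3,240 m³ + 130 m³ + 70 m³ + 2,430 m³ = 14,050 m³ (over)
Mar 2018–Aug 2018: 150 m³ + 3,240 m³ + 130 m³ + 70 m³ + 2,430 m³ + 980 m³ = 7,000 m³ (under)
Apr 2018–Sep 2018: 3,240 m³ + 130 m³ + 70 m³ + 2,430 m³ + 980 m³ + 6,840 m³ = 13,690 m³ (over)
May 2018–Oct 2018: 130 m³ + 70 m³ + 2,430 m³ + 980 m³ + 6,840 m³ + 2,910 m³ = 13,360 m³ (over)
Jun 2018–Nov 2018: 70 m³ + 2,430 m³ + 980 m³ + 6,840 m³ + 2,910 m³ + 640 m³ = 13,870 m³ (over)
At least one window exceeds 12,800 m³.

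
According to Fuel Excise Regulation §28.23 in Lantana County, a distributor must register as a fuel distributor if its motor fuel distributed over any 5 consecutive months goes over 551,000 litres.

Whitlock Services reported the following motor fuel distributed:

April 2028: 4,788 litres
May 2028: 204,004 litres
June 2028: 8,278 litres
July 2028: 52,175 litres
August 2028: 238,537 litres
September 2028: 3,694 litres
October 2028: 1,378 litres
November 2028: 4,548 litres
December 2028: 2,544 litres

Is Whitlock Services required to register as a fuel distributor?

April 2028–August 2028: 4,788 litres + 204,004 litres + 8,278 litres + 52,175 litres + 238,537 litres = 507,782 litres (under)
May 2028–September 2028: 204,004 litres + 8,278 litres + 52,175 litres + 238,537 litres + 3,694 litres = 506,688 litres (under)
June 2028–October 2028: 8,278 litres + 52,175 litres + 238,537 litres + 3,694 litres + 1,378 litres = 304,062 litres (under)
July 2028–November 2028: 52,175 litres + 238,537 litres + 3,694 litres + 1,378 litres + 4,548 litres = 300,332 litres (under)
August 2028–December 2028: 238,537 litres + 3,694 litres + 1,378 litres + 4,548 litres + 2,544 litres = 250,701 litres (under)
No window exceeds 551,000 litres.

No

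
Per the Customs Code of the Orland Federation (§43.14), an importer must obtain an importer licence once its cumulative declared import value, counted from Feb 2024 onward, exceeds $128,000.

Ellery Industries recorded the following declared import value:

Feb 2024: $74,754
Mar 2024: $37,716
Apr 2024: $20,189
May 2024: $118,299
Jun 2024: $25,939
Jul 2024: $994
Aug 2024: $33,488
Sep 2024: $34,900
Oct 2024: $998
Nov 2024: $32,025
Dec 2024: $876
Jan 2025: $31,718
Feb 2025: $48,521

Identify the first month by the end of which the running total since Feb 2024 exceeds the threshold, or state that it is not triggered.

Apr 2024

Through Feb 2024: $74,754
Through Mar 2024: $112,470
Through Apr 2024: $132,659 ← exceeds threshold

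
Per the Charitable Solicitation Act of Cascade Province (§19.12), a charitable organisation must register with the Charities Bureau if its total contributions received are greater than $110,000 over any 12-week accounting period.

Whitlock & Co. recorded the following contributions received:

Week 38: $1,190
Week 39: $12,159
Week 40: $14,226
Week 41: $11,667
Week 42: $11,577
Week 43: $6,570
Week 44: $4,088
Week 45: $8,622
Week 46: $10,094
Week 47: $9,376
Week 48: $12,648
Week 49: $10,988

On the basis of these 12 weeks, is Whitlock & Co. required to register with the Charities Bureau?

Total contributions received: $1,190 + $12,159 + $14,226 + $11,667 + $11,577 + $6,570 + $4,088 + $8,622 + $10,094 + $9,376 + $12,648 + $10,988 = $113,205.
$113,205 > $110,000, so the threshold is exceeded.

Yes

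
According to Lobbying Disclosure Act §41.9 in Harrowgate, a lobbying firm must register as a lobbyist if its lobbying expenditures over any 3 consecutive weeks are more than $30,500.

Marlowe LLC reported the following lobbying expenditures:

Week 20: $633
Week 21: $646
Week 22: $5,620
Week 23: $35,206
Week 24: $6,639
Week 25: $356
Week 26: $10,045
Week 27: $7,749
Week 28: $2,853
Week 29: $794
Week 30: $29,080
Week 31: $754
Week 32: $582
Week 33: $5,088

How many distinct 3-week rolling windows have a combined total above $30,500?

5

Week 20–Week 22: $633 + $646 + $5,620 = $6,899 (under)
Week 21–Week 23: $646 + $5,620 + $35,206 = $41,472 (over)
Week 22–Week 24: $5,620 + $35,206 + $6,639 = $47,465 (over)
Week 23–Week 25: $35,206 + $6,639 + $356 = $42,201 (over)
Week 24–Week 26: $6,639 + $356 + $10,045 = $17,040 (under)
Week 25–Week 27: $356 + $10,045 + $7,749 = $18,150 (under)
Week 26–Week 28: $10,045 + $7,749 + $2,853 = $20,647 (under)
Week 27–Week 29: $7,749 + $2,853 + $794 = $11,396 (under)
Week 28–Week 30: $2,853 + $794 + $29,080 = $32,727 (over)
Week 29–Week 31: $794 + $29,080 + $754 = $30,628 (over)
Week 30–Week 32: $29,080 + $754 + $582 = $30,416 (under)
Week 31–Week 33: $754 + $582 + $5,088 = $6,424 (under)
5 windows exceed the threshold.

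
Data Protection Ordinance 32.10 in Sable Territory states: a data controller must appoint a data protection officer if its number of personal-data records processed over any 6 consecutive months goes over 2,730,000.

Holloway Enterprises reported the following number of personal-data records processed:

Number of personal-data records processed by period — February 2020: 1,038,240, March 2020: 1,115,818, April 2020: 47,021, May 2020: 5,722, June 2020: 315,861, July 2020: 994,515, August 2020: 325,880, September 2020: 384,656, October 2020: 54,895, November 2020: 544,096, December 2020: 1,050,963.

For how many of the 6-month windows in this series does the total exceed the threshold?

3

February 2020–July 2020: 1,038,240 + 1,115,818 + 47,021 + 5,722 + 315,861 + 994,515 = 3,517,177 (over)
March 2020–August 2020: 1,115,818 + 47,021 + 5,722 + 315,861 + 994,515 + 325,880 = 2,804,817 (over)
April 2020–September 2020: 47,021 + 5,722 + 315,861 + 994,515 + 325,880 + 384,656 = 2,073,655 (under)
May 2020–October 2020: 5,722 + 315,861 + 994,515 + 325,880 + 384,656 + 54,895 = 2,081,529 (under)
June 2020–November 2020: 315,861 + 994,515 + 325,880 + 384,656 + 54,895 + 544,096 = 2,619,903 (under)
July 2020–December 2020: 994,515 + 325,880 + 384,656 + 54,895 + 544,096 + 1,050,963 = 3,355,005 (over)
3 windows exceed the threshold.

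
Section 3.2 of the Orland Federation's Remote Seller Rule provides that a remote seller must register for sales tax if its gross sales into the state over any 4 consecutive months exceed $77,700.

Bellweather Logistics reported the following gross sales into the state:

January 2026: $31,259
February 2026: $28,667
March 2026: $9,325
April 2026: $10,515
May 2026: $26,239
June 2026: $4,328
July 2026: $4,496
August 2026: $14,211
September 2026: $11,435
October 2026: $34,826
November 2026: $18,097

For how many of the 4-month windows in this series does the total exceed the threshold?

2

January 2026–April 2026: $31,259 + $28,667 + $9,325 + $10,515 = $79,766 (over)
February 2026–May 2026: $28,667 + $9,325 + $10,515 + $26,239 = $74,746 (under)
March 2026–June 2026: $9,325 + $10,515 + $26,239 + $4,328 = $50,407 (under)
April 2026–July 2026: $10,515 + $26,239 + $4,328 + $4,496 = $45,578 (under)
May 2026–August 2026: $26,239 + $4,328 + $4,496 + $14,211 = $49,274 (under)
June 2026–September 2026: $4,328 + $4,496 + $14,211 + $11,435 = $34,470 (under)
July 2026–October 2026: $4,496 + $14,211 + $11,435 + $34,826 = $64,968 (under)
August 2026–November 2026: $14,211 + $11,435 + $34,826 + $18,097 = $78,569 (over)
2 windows exceed the threshold.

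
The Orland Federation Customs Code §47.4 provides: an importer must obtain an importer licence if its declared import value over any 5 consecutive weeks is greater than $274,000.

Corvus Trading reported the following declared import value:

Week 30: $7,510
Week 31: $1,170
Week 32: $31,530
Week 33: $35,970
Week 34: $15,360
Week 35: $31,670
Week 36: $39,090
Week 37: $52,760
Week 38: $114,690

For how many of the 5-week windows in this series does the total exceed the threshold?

0

Week 30–Week 34: $7,510 + $1,170 + $31,530 + $35,970 + $15,360 = $91,540 (under)
Week 31–Week 35: $1,170 + $31,530 + $35,970 + $15,360 + $31,670 = $115,700 (under)
Week 32–Week 36: $31,530 + $35,970 + $15,360 + $31,670 + $39,090 = $153,620 (under)
Week 33–Week 37: $35,970 + $15,360 + $31,670 + $39,090 + $52,760 = $174,850 (under)
Week 34–Week 38: $15,360 + $31,670 + $39,090 + $52,760 + $114,690 = $253,570 (under)
0 windows exceed the threshold.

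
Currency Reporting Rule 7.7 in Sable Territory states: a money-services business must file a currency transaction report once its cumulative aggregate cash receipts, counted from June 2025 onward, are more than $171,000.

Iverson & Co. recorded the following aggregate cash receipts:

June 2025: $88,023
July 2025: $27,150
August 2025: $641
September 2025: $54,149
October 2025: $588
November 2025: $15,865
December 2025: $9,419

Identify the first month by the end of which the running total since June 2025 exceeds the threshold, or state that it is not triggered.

November 2025

Through June 2025: $88,023
Through July 2025: $115,173
Through August 2025: $115,814
Through September 2025: $169,963
Through October 2025: $170,551
Through November 2025: $186,416 ← exceeds threshold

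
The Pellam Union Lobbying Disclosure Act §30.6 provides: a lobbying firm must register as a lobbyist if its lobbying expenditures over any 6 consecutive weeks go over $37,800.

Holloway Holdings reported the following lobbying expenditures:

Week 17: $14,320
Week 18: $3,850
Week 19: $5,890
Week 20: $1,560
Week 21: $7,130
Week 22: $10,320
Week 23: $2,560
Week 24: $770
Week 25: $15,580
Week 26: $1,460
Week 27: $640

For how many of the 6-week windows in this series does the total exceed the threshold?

Week 17–Week 22: $14,320 + $3,850 + $5,890 + $1,560 + $7,130 + $10,320 = $43,070 (over)
Week 18–Week 23: $3,850 + $5,890 + $1,560 + $7,130 + $10,320 + $2,560 = $31,310 (under)
Week 19–Week 24: $5,890 + $1,560 + $7,130 + $10,320 + $2,560 + $770 = $28,230 (under)
Week 20–Week 25: $1,560 + $7,130 + $10,320 + $2,560 + $770 + $15,580 = $37,920 (over)
Week 21–Week 26: $7,130 + $10,320 + $2,560 + $770 + $15,580 + $1,460 = $37,820 (over)
Week 22–Week 27: $10,320 + $2,560 + $770 + $15,580 + $1,460 + $640 = $31,330 (under)
3 windows exceed the threshold.

3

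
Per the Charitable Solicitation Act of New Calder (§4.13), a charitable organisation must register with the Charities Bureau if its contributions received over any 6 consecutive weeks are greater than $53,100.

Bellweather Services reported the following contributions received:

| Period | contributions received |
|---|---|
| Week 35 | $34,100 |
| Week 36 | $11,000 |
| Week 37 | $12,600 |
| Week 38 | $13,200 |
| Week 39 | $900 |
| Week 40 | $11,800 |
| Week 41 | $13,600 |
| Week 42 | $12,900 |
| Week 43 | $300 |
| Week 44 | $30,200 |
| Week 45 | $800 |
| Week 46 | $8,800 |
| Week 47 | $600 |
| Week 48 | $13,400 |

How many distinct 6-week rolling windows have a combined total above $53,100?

Week 35–Week 40: $34,100 + $11,000 + $12,600 + $13,200 + $900 + $11,800 = $83,600 (over)
Week 36–Week 41: $11,000 + $12,600 + $13,200 + $900 + $11,800 + $13,600 = $63,100 (over)
Week 37–Week 42: $12,600 + $13,200 + $900 + $11,800 + $13,600 + $12,900 = $65,000 (over)
Week 38–Week 43: $13,200 + $900 + $11,800 + $13,600 + $12,900 + $300 = $52,700 (under)
Week 39–Week 44: $900 + $11,800 + $13,600 + $12,900 + $300 + $30,200 = $69,700 (over)
Week 40–Week 45: $11,800 + $13,600 + $12,900 + $300 + $30,200 + $800 = $69,600 (over)
Week 41–Week 46: $13,600 + $12,900 + $300 + $30,200 + $800 + $8,800 = $66,600 (over)
Week 42–Week 47: $12,900 + $300 + $30,200 + $800 + $8,800 + $600 = $53,600 (over)
Week 43–Week 48: $300 + $30,200 + $800 + $8,800 + $600 + $13,400 = $54,100 (over)
8 windows exceed the threshold.

8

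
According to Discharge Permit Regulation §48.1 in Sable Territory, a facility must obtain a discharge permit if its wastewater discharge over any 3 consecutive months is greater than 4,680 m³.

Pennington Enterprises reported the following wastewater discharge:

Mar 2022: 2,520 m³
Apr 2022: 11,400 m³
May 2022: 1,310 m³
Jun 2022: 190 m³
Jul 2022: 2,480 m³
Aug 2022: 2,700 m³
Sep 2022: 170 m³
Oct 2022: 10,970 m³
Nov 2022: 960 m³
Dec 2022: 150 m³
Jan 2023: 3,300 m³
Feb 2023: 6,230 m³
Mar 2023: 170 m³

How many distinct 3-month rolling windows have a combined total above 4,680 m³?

Mar 2022–May 2022: 2,520 m³ + 11,400 m³ + 1,310 m³ = 15,230 m³ (over)
Apr 2022–Jun 2022: 11,400 m³ + 1,310 m³ + 190 m³ = 12,900 m³ (over)
May 2022–Jul 2022: 1,310 m³ + 190 m³ + 2,480 m³ = 3,980 m³ (under)
Jun 2022–Aug 2022: 190 m³ + 2,480 m³ + 2,700 m³ = 5,370 m³ (over)
Jul 2022–Sep 2022: 2,480 m³ + 2,700 m³ + 170 m³ = 5,350 m³ (over)
Aug 2022–Oct 2022: 2,700 m³ + 170 m³ + 10,970 m³ = 13,840 m³ (over)
Sep 2022–Nov 2022: 170 m³ + 10,970 m³ + 960 m³ = 12,100 m³ (over)
Oct 2022–Dec 2022: 10,970 m³ + 960 m³ + 150 m³ = 12,080 m³ (over)
Nov 2022–Jan 2023: 960 m³ + 150 m³ + 3,300 m³ = 4,410 m³ (under)
Dec 2022–Feb 2023: 150 m³ + 3,300 m³ + 6,230 m³ = 9,680 m³ (over)
Jan 2023–Mar 2023: 3,300 m³ + 6,230 m³ + 170 m³ = 9,700 m³ (over)
9 windows exceed the threshold.

9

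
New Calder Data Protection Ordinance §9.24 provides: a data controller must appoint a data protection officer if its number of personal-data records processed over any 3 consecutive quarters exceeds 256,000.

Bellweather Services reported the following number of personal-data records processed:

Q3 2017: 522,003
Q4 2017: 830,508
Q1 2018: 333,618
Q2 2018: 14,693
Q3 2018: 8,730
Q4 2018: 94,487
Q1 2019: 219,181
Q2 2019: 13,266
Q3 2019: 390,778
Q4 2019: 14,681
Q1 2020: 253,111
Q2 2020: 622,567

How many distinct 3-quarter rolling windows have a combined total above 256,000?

Q3 2017–Q1 2018: 522,003 + 830,508 + 333,618 = 1,686,129 (over)
Q4 2017–Q2 2018: 830,508 + 333,618 + 14,693 = 1,178,819 (over)
Q1 2018–Q3 2018: 333,618 + 14,693 + 8,730 = 357,041 (over)
Q2 2018–Q4 2018: 14,693 + 8,730 + 94,487 = 117,910 (under)
Q3 2018–Q1 2019: 8,730 + 94,487 + 219,181 = 322,398 (over)
Q4 2018–Q2 2019: 94,487 + 219,181 + 13,266 = 326,934 (over)
Q1 2019–Q3 2019: 219,181 + 13,266 + 390,778 = 623,225 (over)
Q2 2019–Q4 2019: 13,266 + 390,778 + 14,681 = 418,725 (over)
Q3 2019–Q1 2020: 390,778 + 14,681 + 253,111 = 658,570 (over)
Q4 2019–Q2 2020: 14,681 + 253,111 + 622,567 = 890,359 (over)
9 windows exceed the threshold.

9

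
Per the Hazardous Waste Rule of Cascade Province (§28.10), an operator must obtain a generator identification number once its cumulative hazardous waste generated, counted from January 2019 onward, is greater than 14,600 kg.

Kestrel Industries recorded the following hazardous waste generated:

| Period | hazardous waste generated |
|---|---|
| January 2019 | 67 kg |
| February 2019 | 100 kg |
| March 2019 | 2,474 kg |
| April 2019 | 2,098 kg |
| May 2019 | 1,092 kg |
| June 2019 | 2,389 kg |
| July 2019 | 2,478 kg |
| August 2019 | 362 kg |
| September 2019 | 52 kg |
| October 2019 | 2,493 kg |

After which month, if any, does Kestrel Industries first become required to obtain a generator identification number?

Not triggered

Through January 2019: 67 kg
Through February 2019: 167 kg
Through March 2019: 2,641 kg
Through April 2019: 4,739 kg
Through May 2019: 5,831 kg
Through June 2019: 8,220 kg
Through July 2019: 10,698 kg
Through August 2019: 11,060 kg
Through September 2019: 11,112 kg
Through October 2019: 13,605 kg
Final cumulative total 13,605 kg ≤ 14,600 kg; the threshold is never exceeded.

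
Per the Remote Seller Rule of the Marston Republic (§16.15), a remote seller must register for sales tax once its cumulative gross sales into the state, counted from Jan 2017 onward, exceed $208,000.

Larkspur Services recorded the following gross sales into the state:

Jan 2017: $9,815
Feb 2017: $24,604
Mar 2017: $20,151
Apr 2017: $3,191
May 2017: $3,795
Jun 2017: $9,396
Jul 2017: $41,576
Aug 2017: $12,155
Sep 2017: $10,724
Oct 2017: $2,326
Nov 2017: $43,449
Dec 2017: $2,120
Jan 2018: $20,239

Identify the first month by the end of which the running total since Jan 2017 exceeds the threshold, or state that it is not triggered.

Through Jan 2017: $9,815
Through Feb 2017: $34,419
Through Mar 2017: $54,570
Through Apr 2017: $57,761
Through May 2017: $61,556
Through Jun 2017: $70,952
Through Jul 2017: $112,528
Through Aug 2017: $124,683
Through Sep 2017: $135,407
Through Oct 2017: $137,733
Through Nov 2017: $181,182
Through Dec 2017: $183,302
Through Jan 2018: $203,541
Final cumulative total $203,541 ≤ $208,000; the threshold is never exceeded.

Not triggered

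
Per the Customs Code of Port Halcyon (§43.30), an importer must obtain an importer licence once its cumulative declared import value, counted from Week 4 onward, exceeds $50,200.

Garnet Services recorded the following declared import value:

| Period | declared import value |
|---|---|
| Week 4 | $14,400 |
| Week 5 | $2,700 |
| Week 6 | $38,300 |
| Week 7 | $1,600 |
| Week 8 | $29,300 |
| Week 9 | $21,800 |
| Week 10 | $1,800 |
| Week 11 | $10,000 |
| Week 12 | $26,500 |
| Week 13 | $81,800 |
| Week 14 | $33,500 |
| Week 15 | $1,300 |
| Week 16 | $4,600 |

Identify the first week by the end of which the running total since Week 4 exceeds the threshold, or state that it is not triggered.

Through Week 4: $14,400
Through Week 5: $17,100
Through Week 6: $55,400 ← exceeds threshold

Week 6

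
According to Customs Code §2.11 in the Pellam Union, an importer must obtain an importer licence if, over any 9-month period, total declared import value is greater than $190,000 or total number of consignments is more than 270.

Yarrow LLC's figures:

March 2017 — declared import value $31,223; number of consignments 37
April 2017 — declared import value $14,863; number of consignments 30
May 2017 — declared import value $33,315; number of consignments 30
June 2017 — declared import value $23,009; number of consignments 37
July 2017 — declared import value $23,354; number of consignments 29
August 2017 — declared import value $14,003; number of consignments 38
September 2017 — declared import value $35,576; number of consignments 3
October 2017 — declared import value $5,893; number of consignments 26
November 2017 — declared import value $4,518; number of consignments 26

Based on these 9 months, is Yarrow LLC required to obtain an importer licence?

No

Total declared import value: $31,223 + $14,863 + $33,315 + $23,009 + $23,354 + $14,003 + $35,576 + $5,893 + $4,518 = $185,754 (≤ $190,000).
Total number of consignments: 37 + 30 + 30 + 37 + 29 + 38 + 3 + 26 + 26 = 256 (≤ 270).
The test is 'or': neither threshold is exceeded.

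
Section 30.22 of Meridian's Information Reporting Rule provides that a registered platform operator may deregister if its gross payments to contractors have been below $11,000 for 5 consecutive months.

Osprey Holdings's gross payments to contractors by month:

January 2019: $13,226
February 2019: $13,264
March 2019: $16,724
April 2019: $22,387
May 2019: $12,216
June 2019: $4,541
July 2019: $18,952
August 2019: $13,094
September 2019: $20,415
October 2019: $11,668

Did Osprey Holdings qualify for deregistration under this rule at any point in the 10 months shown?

Months below $11,000: June 2019.
Longest run of consecutive months below the threshold: 1.
1 < 5, so Osprey Holdings never became eligible.

No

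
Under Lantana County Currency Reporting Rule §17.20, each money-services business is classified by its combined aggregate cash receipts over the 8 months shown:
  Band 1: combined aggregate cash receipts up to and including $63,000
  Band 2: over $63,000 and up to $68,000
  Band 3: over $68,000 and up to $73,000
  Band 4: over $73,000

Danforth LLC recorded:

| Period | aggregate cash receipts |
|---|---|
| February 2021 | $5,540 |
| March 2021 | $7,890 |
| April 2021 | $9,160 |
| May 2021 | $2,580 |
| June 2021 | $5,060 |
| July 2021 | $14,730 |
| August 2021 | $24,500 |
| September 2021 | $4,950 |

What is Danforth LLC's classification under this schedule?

Band 4

Combined aggregate cash receipts: $5,540 + $7,890 + $9,160 + $2,580 + $5,060 + $14,730 + $24,500 + $4,950 = $74,410.
$74,410 > $73,000, so Band 4 applies.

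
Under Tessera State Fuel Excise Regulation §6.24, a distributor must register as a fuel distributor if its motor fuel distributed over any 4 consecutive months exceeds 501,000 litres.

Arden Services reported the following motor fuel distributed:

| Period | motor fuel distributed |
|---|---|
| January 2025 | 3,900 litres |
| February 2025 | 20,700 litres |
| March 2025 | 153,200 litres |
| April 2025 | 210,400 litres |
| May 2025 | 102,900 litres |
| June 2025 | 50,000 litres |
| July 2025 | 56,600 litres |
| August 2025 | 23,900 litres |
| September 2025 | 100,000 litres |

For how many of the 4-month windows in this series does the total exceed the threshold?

1

January 2025–April 2025: 3,900 litres + 20,700 litres + 153,200 litres + 210,400 litres = 388,200 litres (under)
February 2025–May 2025: 20,700 litres + 153,200 litres + 210,400 litres + 102,900 litres = 487,200 litres (under)
March 2025–June 2025: 153,200 litres + 210,400 litres + 102,900 litres + 50,000 litres = 516,500 litres (over)
April 2025–July 2025: 210,400 litres + 102,900 litres + 50,000 litres + 56,600 litres = 419,900 litres (under)
May 2025–August 2025: 102,900 litres + 50,000 litres + 56,600 litres + 23,900 litres = 233,400 litres (under)
June 2025–September 2025: 50,000 litres + 56,600 litres + 23,900 litres + 100,000 litres = 230,500 litres (under)
1 window exceeds the threshold.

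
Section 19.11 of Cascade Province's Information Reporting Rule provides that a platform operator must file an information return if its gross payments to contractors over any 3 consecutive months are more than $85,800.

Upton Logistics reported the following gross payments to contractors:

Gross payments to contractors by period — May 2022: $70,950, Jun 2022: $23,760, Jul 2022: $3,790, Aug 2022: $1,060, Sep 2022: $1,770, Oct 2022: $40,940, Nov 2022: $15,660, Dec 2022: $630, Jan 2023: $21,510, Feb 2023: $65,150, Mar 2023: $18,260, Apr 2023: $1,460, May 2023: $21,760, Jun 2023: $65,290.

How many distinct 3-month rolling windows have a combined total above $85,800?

4

May 2022–Jul 2022: $70,950 + $23,760 + $3,790 = $98,500 (over)
Jun 2022–Aug 2022: $23,760 + $3,790 + $1,060 = $28,610 (under)
Jul 2022–Sep 2022: $3,790 + $1,060 + $1,770 = $6,620 (under)
Aug 2022–Oct 2022: $1,060 + $1,770 + $40,940 = $43,770 (under)
Sep 2022–Nov 2022: $1,770 + $40,940 + $15,660 = $58,370 (under)
Oct 2022–Dec 2022: $40,940 + $15,660 + $630 = $57,230 (under)
Nov 2022–Jan 2023: $15,660 + $630 + $21,510 = $37,800 (under)
Dec 2022–Feb 2023: $630 + $21,510 + $65,150 = $87,290 (over)
Jan 2023–Mar 2023: $21,510 + $65,150 + $18,260 = $104,920 (over)
Feb 2023–Apr 2023: $65,150 + $18,260 + $1,460 = $84,870 (under)
Mar 2023–May 2023: $18,260 + $1,460 + $21,760 = $41,480 (under)
Apr 2023–Jun 2023: $1,460 + $21,760 + $65,290 = $88,510 (over)
4 windows exceed the threshold.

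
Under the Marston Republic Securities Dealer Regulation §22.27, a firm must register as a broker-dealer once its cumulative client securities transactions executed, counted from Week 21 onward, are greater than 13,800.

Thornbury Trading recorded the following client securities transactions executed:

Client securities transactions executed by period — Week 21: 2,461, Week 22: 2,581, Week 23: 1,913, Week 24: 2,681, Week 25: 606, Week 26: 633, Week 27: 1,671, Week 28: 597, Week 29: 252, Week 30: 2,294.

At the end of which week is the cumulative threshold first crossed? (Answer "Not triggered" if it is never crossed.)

Through Week 21: 2,461
Through Week 22: 5,042
Through Week 23: 6,955
Through Week 24: 9,636
Through Week 25: 10,242
Through Week 26: 10,875
Through Week 27: 12,546
Through Week 28: 13,143
Through Week 29: 13,395
Through Week 30: 15,689 ← exceeds threshold

Week 30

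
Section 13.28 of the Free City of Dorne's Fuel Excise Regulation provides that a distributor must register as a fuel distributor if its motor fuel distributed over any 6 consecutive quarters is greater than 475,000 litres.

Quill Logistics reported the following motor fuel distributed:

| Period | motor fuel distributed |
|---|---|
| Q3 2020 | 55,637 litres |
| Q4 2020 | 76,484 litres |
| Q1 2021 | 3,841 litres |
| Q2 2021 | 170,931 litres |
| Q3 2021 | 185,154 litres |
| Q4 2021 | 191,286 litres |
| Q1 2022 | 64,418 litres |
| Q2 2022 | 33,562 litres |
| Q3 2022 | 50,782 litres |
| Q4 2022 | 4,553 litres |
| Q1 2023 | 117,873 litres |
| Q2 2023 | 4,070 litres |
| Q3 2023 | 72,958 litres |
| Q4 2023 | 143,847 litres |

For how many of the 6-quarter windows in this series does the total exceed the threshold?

5

Q3 2020–Q4 2021: 55,637 litres + 76,484 litres + 3,841 litres + 170,931 litres + 185,154 litres + 191,286 litres = 683,333 litres (over)
Q4 2020–Q1 2022: 76,484 litres + 3,841 litres + 170,931 litres + 185,154 litres + 191,286 litres + 64,418 litres = 692,114 litres (over)
Q1 2021–Q2 2022: 3,841 litres + 170,931 litres + 185,154 litres + 191,286 litres + 64,418 litres + 33,562 litres = 649,192 litres (over)
Q2 2021–Q3 2022: 170,931 litres + 185,154 litres + 191,286 litres + 64,418 litres + 33,562 litres + 50,782 litres = 696,133 litres (over)
Q3 2021–Q4 2022: 185,154 litres + 191,286 litres + 64,418 litres + 33,562 litres + 50,782 litres + 4,553 litres = 529,755 litres (over)
Q4 2021–Q1 2023: 191,286 litres + 64,418 litres + 33,562 litres + 50,782 litres + 4,553 litres + 117,873 litres = 462,474 litres (under)
Q1 2022–Q2 2023: 64,418 litres + 33,562 litres + 50,782 litres + 4,553 litres + 117,873 litres + 4,070 litres = 275,258 litres (under)
Q2 2022–Q3 2023: 33,562 litres + 50,782 litres + 4,553 litres + 117,873 litres + 4,070 litres + 72,958 litres = 283,798 litres (under)
Q3 2022–Q4 2023: 50,782 litres + 4,553 litres + 117,873 litres + 4,070 litres + 72,958 litres + 143,847 litres = 394,083 litres (under)
5 windows exceed the threshold.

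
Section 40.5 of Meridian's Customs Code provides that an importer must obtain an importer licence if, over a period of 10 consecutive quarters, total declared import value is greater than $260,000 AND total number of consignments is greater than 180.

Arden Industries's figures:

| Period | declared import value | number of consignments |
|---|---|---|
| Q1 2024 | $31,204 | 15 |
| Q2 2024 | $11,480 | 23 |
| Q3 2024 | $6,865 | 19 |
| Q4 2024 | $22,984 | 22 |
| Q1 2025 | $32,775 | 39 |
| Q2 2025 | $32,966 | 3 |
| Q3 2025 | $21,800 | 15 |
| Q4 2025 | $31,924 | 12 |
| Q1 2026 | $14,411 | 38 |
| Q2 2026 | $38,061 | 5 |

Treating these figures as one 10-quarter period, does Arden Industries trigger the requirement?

Total declared import value: $31,204 + $11,480 + $6,865 + $22,984 + $32,775 + $32,966 + $21,800 + $31,924 + $14,411 + $38,061 = $244,470 (≤ $260,000).
Total number of consignments: 15 + 23 + 19 + 22 + 39 + 3 + 15 + 12 + 38 + 5 = 191 (> 180).
The test is 'and': the rule requires both, and at least one is not exceeded.

No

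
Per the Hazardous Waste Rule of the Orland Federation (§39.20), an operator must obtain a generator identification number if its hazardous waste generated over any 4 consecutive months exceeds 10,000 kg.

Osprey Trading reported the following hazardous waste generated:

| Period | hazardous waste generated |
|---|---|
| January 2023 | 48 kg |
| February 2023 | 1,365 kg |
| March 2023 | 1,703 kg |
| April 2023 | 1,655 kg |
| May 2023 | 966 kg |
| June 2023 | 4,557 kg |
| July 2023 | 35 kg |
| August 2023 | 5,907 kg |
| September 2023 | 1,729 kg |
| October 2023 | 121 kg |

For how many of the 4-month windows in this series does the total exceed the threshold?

January 2023–April 2023: 48 kg + 1,365 kg + 1,703 kg + 1,655 kg = 4,771 kg (under)
February 2023–May 2023: 1,365 kg + 1,703 kg + 1,655 kg + 966 kg = 5,689 kg (under)
March 2023–June 2023: 1,703 kg + 1,655 kg + 966 kg + 4,557 kg = 8,881 kg (under)
April 2023–July 2023: 1,655 kg + 966 kg + 4,557 kg + 35 kg = 7,213 kg (under)
May 2023–August 2023: 966 kg + 4,557 kg + 35 kg + 5,907 kg = 11,465 kg (over)
June 2023–September 2023: 4,557 kg + 35 kg + 5,907 kg + 1,729 kg = 12,228 kg (over)
July 2023–October 2023: 35 kg + 5,907 kg + 1,729 kg + 121 kg = 7,792 kg (under)
2 windows exceed the threshold.

2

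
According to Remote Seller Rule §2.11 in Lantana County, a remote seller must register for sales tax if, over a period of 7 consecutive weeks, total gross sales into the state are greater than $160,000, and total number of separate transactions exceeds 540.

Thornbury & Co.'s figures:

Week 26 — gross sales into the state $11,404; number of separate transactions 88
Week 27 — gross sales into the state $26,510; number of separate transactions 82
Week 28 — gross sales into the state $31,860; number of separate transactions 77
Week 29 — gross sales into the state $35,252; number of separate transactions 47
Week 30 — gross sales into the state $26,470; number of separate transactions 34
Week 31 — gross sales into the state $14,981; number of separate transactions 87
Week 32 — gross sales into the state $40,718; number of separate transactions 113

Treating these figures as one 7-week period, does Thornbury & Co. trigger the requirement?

No

Total gross sales into the state: $11,404 + $26,510 + $31,860 + $35,252 + $26,470 + $14,981 + $40,718 = $187,195 (> $160,000).
Total number of separate transactions: 88 + 82 + 77 + 47 + 34 + 87 + 113 = 528 (≤ 540).
The test is 'and': the rule requires both, and at least one is not exceeded.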